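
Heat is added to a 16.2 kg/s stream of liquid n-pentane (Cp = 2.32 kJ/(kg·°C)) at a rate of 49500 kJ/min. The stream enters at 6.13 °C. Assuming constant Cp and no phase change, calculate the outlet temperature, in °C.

T_out = 28.1 °C

Q = 49500 kJ/min = 825 kJ/s
ΔT = Q/(ṁ·Cp) = 825/(16.2×2.32) = 21.951 K
T_out = 6.13 + 21.951 = 28.081 °C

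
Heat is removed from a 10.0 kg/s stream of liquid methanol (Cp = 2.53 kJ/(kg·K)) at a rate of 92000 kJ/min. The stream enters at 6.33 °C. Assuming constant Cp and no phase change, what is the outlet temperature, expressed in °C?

Q = 92000 kJ/min = 1533.3 kJ/s
ΔT = Q/(ṁ·Cp) = 1533.3/(10.0×2.53) = 60.606 K
T_out = 6.33 − 60.606 = -54.276 °C

T_out = -54.3 °C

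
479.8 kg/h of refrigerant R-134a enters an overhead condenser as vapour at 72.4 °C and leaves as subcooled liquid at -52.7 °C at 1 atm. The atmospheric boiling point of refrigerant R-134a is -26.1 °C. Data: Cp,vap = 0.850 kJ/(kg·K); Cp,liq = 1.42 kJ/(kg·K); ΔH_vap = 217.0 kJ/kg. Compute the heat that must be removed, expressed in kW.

vapour 72.4→-26.1 °C: -83.725 kJ/kg
condensation at -26.1 °C: -217 kJ/kg
liquid -26.1→-52.7 °C: -37.772 kJ/kg
Δh = -83.725 + -217 + -37.772 = -338.5 kJ/kg
Q = ṁ·Δh = 479.8 kg/h × -338.5 kJ/kg = -162410 kJ/h
|Q| = 45.114 kW

Q_c = 45.1 kW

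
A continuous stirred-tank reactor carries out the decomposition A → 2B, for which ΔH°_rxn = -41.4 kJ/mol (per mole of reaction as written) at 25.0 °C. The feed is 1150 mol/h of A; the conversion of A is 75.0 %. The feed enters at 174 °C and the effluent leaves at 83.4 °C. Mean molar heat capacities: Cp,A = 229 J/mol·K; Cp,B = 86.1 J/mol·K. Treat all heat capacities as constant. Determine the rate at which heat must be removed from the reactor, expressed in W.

Extent of reaction ξ = 0.750 × 1150 = 862.5 mol/h
Reaction term: ξ·ΔH°_rxn = 862.5 × -41.4 = -35708 kJ/h
Sensible, feed 174→25 °C: -39239 kJ/h
Outlet flows (mol/h): A 287.5, B 1725
Sensible, products 25→83.4 °C: 12519 kJ/h
Q = ΔH = -62428 kJ/h = -17.341 kW
Heat removed = 17341 W

Q_out = 17300 W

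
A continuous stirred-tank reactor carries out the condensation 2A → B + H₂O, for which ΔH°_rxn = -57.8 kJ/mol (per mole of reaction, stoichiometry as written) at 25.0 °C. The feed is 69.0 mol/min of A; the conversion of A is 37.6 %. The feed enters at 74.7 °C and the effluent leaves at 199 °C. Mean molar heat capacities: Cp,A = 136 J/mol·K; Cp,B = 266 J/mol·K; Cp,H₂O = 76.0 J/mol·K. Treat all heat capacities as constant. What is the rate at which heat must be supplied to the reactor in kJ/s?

Extent of reaction ξ = 0.376 × 69.0 / 2 = 12.972 mol/min
Reaction term: ξ·ΔH°_rxn = 12.972 × -57.8 = -749.78 kJ/min
Sensible, feed 74.7→25 °C: -466.38 kJ/min
Outlet flows (mol/min): A 43.056, B 12.972, H₂O 12.972
Sensible, products 25→199 °C: 1790.8 kJ/min
Q = ΔH = 574.65 kJ/min = 9.5775 kW
Heat supplied = 9.5775 kJ/s

Q_in = 9.58 kJ/s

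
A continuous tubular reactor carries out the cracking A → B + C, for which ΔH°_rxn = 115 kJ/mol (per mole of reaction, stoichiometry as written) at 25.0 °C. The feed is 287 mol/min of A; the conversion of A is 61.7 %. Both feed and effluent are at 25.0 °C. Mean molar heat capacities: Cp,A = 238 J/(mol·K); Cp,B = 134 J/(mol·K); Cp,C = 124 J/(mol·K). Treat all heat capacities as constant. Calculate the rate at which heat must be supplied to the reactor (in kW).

Extent of reaction ξ = 0.617 × 287 = 177.08 mol/min
Reaction term: ξ·ΔH°_rxn = 177.08 × 115 = 20364 kJ/min
Q = ΔH = 20364 kJ/min = 339.4 kW
Heat supplied = 339.4 kW

Q_in = 339 kW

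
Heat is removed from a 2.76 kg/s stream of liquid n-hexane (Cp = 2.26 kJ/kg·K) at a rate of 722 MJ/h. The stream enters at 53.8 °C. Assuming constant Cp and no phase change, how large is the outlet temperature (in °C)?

T_out = 21.6 °C

Q = 722 MJ/h = 200.56 kJ/s
ΔT = Q/(ṁ·Cp) = 200.56/(2.76×2.26) = 32.153 K
T_out = 53.8 − 32.153 = 21.647 °C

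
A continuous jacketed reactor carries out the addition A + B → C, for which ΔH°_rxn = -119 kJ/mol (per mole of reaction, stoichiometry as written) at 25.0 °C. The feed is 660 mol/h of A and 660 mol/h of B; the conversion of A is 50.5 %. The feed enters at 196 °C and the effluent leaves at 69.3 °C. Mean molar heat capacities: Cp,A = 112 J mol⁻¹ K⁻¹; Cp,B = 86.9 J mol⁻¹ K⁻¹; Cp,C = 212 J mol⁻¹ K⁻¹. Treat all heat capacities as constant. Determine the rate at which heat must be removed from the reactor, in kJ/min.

Extent of reaction ξ = 0.505 × 660 = 333.3 mol/h
Reaction term: ξ·ΔH°_rxn = 333.3 × -119 = -39663 kJ/h
Sensible, feed 196→25 °C: -22448 kJ/h
Outlet flows (mol/h): A 326.7, B 326.7, C 333.3
Sensible, products 25→69.3 °C: 6008.9 kJ/h
Q = ΔH = -56102 kJ/h = -15.584 kW
Heat removed = 935.03 kJ/min

Q_out = 935 kJ/min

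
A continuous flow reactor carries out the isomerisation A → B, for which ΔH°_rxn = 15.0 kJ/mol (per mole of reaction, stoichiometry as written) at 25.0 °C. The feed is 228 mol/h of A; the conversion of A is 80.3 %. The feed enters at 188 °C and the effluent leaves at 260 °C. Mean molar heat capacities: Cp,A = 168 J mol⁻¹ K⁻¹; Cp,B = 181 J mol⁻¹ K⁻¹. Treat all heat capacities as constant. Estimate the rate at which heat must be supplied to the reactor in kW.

Q_in = 1.68 kW

Extent of reaction ξ = 0.803 × 228 = 183.08 mol/h
Reaction term: ξ·ΔH°_rxn = 183.08 × 15.0 = 2746.3 kJ/h
Sensible, feed 188→25 °C: -6243.6 kJ/h
Outlet flows (mol/h): A 44.916, B 183.08
Sensible, products 25→260 °C: 9560.8 kJ/h
Q = ΔH = 6063.5 kJ/h = 1.6843 kW
Heat supplied = 1.6843 kW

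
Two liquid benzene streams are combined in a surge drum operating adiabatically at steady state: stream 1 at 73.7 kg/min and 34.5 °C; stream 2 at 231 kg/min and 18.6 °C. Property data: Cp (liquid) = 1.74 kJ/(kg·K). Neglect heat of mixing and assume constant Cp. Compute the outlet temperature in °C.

T_out = 22.4 °C

Adiabatic, steady state ⇒ Σ ṁᵢCp,ᵢ(T_out − Tᵢ) = 0
T_out = Σ ṁᵢCp,ᵢTᵢ / Σ ṁᵢCp,ᵢ
      = 11900 / 530.18 = 22.446 °C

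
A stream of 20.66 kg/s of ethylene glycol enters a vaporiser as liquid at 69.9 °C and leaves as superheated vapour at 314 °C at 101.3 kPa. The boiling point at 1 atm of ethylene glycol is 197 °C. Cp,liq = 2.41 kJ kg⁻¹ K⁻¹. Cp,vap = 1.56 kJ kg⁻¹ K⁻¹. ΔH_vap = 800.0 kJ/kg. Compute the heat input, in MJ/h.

liquid 69.9→197 °C: 306.31 kJ/kg
vaporisation at 197 °C: 800 kJ/kg
vapour 197→314 °C: 182.52 kJ/kg
Δh = 306.31 + 800 + 182.52 = 1288.8 kJ/kg
Q = ṁ·Δh = 20.66 kg/s × 1288.8 kJ/kg = 26627 kJ/s
|Q| = 26627 kW = 95858 MJ/h

Q = 95900 MJ/h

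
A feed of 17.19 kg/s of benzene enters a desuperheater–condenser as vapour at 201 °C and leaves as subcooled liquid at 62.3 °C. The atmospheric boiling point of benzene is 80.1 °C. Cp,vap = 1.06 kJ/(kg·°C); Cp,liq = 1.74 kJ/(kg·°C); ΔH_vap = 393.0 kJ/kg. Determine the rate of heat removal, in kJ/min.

vapour 201→80.1 °C: -128.15 kJ/kg
condensation at 80.1 °C: -393 kJ/kg
liquid 80.1→62.3 °C: -30.972 kJ/kg
Δh = -128.15 + -393 + -30.972 = -552.13 kJ/kg
Q = ṁ·Δh = 17.19 kg/s × -552.13 kJ/kg = -9491 kJ/s
|Q| = 9491 kW = 569460 kJ/min

Q_c = 569000 kJ/min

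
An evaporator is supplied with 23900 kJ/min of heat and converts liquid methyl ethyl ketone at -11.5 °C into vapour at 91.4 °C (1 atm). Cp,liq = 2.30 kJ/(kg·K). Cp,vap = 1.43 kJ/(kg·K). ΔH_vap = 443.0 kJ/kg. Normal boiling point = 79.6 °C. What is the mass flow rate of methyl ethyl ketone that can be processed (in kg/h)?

ṁ = 2140 kg/h

Δh = 2.30×(79.6−-11.5) + 443.0 + 1.43×(91.4−79.6) = 669.4 kJ/kg
Q = 23900 kJ/min = 398.33 kJ/s = 1.434e+06 kJ/h
ṁ = Q/Δh = 1.434e+06 / 669.4 = 2142.2 kg/h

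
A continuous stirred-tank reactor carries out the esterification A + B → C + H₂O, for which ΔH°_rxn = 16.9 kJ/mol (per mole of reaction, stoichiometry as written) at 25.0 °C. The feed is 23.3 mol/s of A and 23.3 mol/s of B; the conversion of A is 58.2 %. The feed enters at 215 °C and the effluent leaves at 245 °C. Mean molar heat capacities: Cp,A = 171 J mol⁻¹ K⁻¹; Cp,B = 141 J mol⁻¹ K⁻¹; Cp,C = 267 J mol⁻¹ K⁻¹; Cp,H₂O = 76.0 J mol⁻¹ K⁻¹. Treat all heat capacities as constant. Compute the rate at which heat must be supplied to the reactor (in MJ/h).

Q_in = 1940 MJ/h

Extent of reaction ξ = 0.582 × 23.3 = 13.561 mol/s
Reaction term: ξ·ΔH°_rxn = 13.561 × 16.9 = 229.17 kJ/s
Sensible, feed 215→25 °C: -1381.2 kJ/s
Outlet flows (mol/s): A 9.7394, B 9.7394, C 13.561, H₂O 13.561
Sensible, products 25→245 °C: 1691.8 kJ/s
Q = ΔH = 539.75 kJ/s = 539.75 kW
Heat supplied = 1943.1 MJ/h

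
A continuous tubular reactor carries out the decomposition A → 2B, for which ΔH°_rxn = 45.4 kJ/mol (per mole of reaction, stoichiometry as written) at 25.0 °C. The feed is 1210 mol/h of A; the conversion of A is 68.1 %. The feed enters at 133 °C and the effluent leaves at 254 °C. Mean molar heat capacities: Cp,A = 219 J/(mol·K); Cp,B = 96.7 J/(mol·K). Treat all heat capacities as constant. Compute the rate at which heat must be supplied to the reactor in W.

Q_in = 18000 W

Extent of reaction ξ = 0.681 × 1210 = 824.01 mol/h
Reaction term: ξ·ΔH°_rxn = 824.01 × 45.4 = 37410 kJ/h
Sensible, feed 133→25 °C: -28619 kJ/h
Outlet flows (mol/h): A 385.99, B 1648
Sensible, products 25→254 °C: 55852 kJ/h
Q = ΔH = 64643 kJ/h = 17.956 kW
Heat supplied = 17956 W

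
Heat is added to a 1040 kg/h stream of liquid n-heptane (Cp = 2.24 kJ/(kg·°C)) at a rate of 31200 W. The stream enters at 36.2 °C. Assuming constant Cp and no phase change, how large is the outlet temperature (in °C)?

T_out = 84.4 °C

Q = 31200 W = 112320 kJ/h
ΔT = Q/(ṁ·Cp) = 112320/(1040×2.24) = 48.214 K
T_out = 36.2 + 48.214 = 84.414 °C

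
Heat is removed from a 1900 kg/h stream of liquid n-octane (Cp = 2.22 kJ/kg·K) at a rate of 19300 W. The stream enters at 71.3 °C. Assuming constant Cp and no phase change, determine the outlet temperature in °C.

T_out = 54.8 °C

Q = 19300 W = 69480 kJ/h
ΔT = Q/(ṁ·Cp) = 69480/(1900×2.22) = 16.472 K
T_out = 71.3 − 16.472 = 54.828 °C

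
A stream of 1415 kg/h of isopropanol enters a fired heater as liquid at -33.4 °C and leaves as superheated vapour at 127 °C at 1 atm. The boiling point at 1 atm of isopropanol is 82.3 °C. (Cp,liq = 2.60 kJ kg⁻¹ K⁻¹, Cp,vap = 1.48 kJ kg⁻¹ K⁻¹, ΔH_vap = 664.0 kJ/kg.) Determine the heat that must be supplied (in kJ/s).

Q = 405 kJ/s

liquid -33.4→82.3 °C: 300.82 kJ/kg
vaporisation at 82.3 °C: 664 kJ/kg
vapour 82.3→127 °C: 66.156 kJ/kg
Δh = 300.82 + 664 + 66.156 = 1031 kJ/kg
Q = ṁ·Δh = 1415 kg/h × 1031 kJ/kg = 1.4588e+06 kJ/h
|Q| = 405.23 kW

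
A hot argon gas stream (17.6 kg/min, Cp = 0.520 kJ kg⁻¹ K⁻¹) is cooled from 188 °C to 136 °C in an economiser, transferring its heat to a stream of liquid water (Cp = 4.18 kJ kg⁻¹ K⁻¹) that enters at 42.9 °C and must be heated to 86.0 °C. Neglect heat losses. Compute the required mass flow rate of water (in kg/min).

Heat released by hot stream: Q = 17.6 × 0.520 × (188 − 136) = 475.9 kJ/min
Energy balance on cold side (adiabatic exchanger): Q = ṁ_c·Cp_c·(T_c,out − T_c,in)
ṁ_c = 475.9 / [4.18 × (86.0 − 42.9)] = 2.6416 kg/min

ṁ_c = 2.64 kg/min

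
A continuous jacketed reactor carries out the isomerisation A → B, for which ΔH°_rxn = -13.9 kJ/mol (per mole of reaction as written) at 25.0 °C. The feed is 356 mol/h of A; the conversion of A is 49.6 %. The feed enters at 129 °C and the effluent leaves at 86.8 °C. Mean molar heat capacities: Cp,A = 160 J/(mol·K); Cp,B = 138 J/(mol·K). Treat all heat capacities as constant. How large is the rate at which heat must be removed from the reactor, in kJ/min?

Q_out = 85.0 kJ/min

Extent of reaction ξ = 0.496 × 356 = 176.58 mol/h
Reaction term: ξ·ΔH°_rxn = 176.58 × -13.9 = -2454.4 kJ/h
Sensible, feed 129→25 °C: -5923.8 kJ/h
Outlet flows (mol/h): A 179.42, B 176.58
Sensible, products 25→86.8 °C: 3280.1 kJ/h
Q = ΔH = -5098.2 kJ/h = -1.4162 kW
Heat removed = 84.97 kJ/min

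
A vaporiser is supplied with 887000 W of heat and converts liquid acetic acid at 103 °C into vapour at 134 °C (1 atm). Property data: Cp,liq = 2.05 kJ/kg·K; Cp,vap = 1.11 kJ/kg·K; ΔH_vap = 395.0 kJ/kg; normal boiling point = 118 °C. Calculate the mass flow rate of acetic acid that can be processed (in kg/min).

ṁ = 120 kg/min

Δh = 2.05×(118−103) + 395.0 + 1.11×(134−118) = 443.51 kJ/kg
Q = 887000 W = 887 kJ/s = 53220 kJ/min
ṁ = Q/Δh = 53220 / 443.51 = 120 kg/min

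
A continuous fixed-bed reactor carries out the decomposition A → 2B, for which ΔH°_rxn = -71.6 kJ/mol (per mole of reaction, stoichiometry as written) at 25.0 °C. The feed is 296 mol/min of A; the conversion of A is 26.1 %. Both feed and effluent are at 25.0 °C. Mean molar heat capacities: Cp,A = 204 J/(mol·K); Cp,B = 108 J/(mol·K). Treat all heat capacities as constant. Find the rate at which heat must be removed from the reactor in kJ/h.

Extent of reaction ξ = 0.261 × 296 = 77.256 mol/min
Reaction term: ξ·ΔH°_rxn = 77.256 × -71.6 = -5531.5 kJ/min
Q = ΔH = -5531.5 kJ/min = -92.192 kW
Heat removed = 331890 kJ/h

Q_out = 332000 kJ/h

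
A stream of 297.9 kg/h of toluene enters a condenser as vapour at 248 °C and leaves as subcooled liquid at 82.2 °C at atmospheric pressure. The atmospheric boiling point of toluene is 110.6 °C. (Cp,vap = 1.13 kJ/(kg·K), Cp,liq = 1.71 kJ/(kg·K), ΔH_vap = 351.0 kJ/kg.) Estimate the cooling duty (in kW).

Q_c = 45.9 kW

vapour 248→110.6 °C: -155.26 kJ/kg
condensation at 110.6 °C: -351 kJ/kg
liquid 110.6→82.2 °C: -48.564 kJ/kg
Δh = -155.26 + -351 + -48.564 = -554.83 kJ/kg
Q = ṁ·Δh = 297.9 kg/h × -554.83 kJ/kg = -165280 kJ/h
|Q| = 45.912 kW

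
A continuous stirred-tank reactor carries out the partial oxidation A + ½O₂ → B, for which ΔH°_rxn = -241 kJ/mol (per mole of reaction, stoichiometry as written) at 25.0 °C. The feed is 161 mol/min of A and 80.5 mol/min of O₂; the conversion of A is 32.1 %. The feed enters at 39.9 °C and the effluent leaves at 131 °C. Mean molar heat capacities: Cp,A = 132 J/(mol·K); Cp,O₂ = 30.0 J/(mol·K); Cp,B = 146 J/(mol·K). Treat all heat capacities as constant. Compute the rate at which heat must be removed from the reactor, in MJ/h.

Extent of reaction ξ = 0.321 × 161 = 51.681 mol/min
Reaction term: ξ·ΔH°_rxn = 51.681 × -241 = -12455 kJ/min
Sensible, feed 39.9→25 °C: -352.64 kJ/min
Outlet flows (mol/min): A 109.32, O₂ 54.659, B 51.681
Sensible, products 25→131 °C: 2503.2 kJ/min
Q = ΔH = -10305 kJ/min = -171.74 kW
Heat removed = 618.27 MJ/h

Q_out = 618 MJ/h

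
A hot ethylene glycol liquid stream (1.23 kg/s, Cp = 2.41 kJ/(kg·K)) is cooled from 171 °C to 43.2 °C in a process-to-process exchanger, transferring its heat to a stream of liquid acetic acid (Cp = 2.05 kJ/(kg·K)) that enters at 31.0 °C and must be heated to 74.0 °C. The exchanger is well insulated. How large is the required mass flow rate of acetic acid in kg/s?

Heat released by hot stream: Q = 1.23 × 2.41 × (171 − 43.2) = 378.84 kJ/s
Energy balance on cold side (adiabatic exchanger): Q = ṁ_c·Cp_c·(T_c,out − T_c,in)
ṁ_c = 378.84 / [2.05 × (74.0 − 31.0)] = 4.2976 kg/s

ṁ_c = 4.30 kg/s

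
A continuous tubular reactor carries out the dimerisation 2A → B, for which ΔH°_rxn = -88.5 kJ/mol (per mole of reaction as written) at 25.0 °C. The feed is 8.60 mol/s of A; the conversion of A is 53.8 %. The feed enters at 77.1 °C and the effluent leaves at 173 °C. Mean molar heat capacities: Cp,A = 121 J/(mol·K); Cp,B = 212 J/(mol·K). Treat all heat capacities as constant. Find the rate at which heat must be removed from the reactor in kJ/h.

Extent of reaction ξ = 0.538 × 8.60 / 2 = 2.3134 mol/s
Reaction term: ξ·ΔH°_rxn = 2.3134 × -88.5 = -204.74 kJ/s
Sensible, feed 77.1→25 °C: -54.215 kJ/s
Outlet flows (mol/s): A 3.9732, B 2.3134
Sensible, products 25→173 °C: 143.74 kJ/s
Q = ΔH = -115.21 kJ/s = -115.21 kW
Heat removed = 414770 kJ/h

Q_out = 415000 kJ/h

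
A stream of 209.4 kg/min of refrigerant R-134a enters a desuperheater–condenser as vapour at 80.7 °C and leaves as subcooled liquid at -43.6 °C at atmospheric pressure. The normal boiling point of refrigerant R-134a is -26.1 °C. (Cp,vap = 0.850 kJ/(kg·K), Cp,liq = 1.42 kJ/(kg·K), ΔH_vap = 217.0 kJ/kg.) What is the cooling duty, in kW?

Q_c = 1160 kW

vapour 80.7→-26.1 °C: -90.78 kJ/kg
condensation at -26.1 °C: -217 kJ/kg
liquid -26.1→-43.6 °C: -24.85 kJ/kg
Δh = -90.78 + -217 + -24.85 = -332.63 kJ/kg
Q = ṁ·Δh = 209.4 kg/min × -332.63 kJ/kg = -69653 kJ/min
|Q| = 1160.9 kW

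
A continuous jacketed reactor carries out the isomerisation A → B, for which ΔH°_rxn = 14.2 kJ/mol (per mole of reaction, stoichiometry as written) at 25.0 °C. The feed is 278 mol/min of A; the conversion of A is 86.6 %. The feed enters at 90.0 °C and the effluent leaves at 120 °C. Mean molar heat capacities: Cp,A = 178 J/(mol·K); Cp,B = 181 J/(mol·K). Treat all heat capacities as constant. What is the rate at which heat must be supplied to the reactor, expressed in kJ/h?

Extent of reaction ξ = 0.866 × 278 = 240.75 mol/min
Reaction term: ξ·ΔH°_rxn = 240.75 × 14.2 = 3418.6 kJ/min
Sensible, feed 90.0→25 °C: -3216.5 kJ/min
Outlet flows (mol/min): A 37.252, B 240.75
Sensible, products 25→120 °C: 4769.6 kJ/min
Q = ΔH = 4971.8 kJ/min = 82.863 kW
Heat supplied = 298310 kJ/h

Q_in = 298000 kJ/h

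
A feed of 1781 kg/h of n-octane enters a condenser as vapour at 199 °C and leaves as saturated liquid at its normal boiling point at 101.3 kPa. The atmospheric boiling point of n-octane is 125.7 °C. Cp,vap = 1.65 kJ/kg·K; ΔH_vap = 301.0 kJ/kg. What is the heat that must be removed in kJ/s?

vapour 199→125.7 °C: -120.94 kJ/kg
condensation at 125.7 °C: -301 kJ/kg
Δh = -120.94 + -301 = -421.94 kJ/kg
Q = ṁ·Δh = 1781 kg/h × -421.94 kJ/kg = -751480 kJ/h
|Q| = 208.75 kW

Q_c = 209 kJ/s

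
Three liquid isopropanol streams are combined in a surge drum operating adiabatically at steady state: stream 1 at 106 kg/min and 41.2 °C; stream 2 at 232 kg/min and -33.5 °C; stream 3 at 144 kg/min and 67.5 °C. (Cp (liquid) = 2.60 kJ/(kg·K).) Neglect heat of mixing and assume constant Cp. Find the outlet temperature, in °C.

T_out = 13.1 °C

Adiabatic, steady state ⇒ Σ ṁᵢCp,ᵢ(T_out − Tᵢ) = 0
T_out = Σ ṁᵢCp,ᵢTᵢ / Σ ṁᵢCp,ᵢ
      = 16420 / 1253.2 = 13.102 °C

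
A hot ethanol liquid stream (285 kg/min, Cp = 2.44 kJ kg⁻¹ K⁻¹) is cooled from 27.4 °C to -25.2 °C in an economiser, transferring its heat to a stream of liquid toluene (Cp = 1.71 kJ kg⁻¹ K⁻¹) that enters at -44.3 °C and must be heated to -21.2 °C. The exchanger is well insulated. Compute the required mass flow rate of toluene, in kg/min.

ṁ_c = 926 kg/min

Heat released by hot stream: Q = 285 × 2.44 × (27.4 − -25.2) = 36578 kJ/min
Energy balance on cold side (adiabatic exchanger): Q = ṁ_c·Cp_c·(T_c,out − T_c,in)
ṁ_c = 36578 / [1.71 × (-21.2 − -44.3)] = 926 kg/min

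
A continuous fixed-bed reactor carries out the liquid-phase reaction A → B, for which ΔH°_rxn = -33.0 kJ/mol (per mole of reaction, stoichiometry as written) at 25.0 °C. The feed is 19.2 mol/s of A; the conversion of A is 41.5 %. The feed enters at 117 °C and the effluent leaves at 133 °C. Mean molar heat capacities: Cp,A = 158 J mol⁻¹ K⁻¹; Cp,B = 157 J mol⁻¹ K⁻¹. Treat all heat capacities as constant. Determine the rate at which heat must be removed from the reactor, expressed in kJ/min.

Extent of reaction ξ = 0.415 × 19.2 = 7.968 mol/s
Reaction term: ξ·ΔH°_rxn = 7.968 × -33.0 = -262.94 kJ/s
Sensible, feed 117→25 °C: -279.09 kJ/s
Outlet flows (mol/s): A 11.232, B 7.968
Sensible, products 25→133 °C: 326.77 kJ/s
Q = ΔH = -215.27 kJ/s = -215.27 kW
Heat removed = 12916 kJ/min

Q_out = 12900 kJ/min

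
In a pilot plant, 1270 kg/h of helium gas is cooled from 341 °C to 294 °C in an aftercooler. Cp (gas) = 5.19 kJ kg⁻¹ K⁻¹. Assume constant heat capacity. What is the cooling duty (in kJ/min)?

Q_c = 5160 kJ/min

Q = ṁ·Cp·ΔT = 1270 × 5.19 × (294 − 341) = -309790 kJ/h
Converting: 309790 / 3600 s = 86.053 kW
Cooling duty = 5163.2 kJ/min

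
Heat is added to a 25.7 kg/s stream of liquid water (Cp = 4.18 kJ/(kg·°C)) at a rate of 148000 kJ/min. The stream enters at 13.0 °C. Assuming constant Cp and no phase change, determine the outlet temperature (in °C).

T_out = 36.0 °C

Q = 148000 kJ/min = 2466.7 kJ/s
ΔT = Q/(ṁ·Cp) = 2466.7/(25.7×4.18) = 22.962 K
T_out = 13.0 + 22.962 = 35.962 °C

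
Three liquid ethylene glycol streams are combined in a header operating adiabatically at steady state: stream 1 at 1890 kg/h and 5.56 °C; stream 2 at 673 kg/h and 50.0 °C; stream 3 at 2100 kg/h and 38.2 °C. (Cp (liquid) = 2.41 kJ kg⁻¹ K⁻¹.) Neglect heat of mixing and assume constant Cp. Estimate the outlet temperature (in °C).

T_out = 26.7 °C

No heat crosses the boundary, so H_out = H_in.
Σ ṁᵢCp,ᵢTᵢ = 1890×2.41×5.56 + 673×2.41×50.0 + 2100×2.41×38.2 = 299750
Σ ṁᵢCp,ᵢ = 1890×2.41 + 673×2.41 + 2100×2.41 = 11238
T_out = 299750 / 11238 = 26.673 °C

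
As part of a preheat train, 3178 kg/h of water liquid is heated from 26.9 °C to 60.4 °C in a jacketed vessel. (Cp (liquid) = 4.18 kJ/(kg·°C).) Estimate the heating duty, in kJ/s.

Q = 124 kJ/s

Q = ṁ·Cp·ΔT = 3178 × 4.18 × (60.4 − 26.9) = 445020 kJ/h
Converting: 445020 / 3600 s = 123.62 kW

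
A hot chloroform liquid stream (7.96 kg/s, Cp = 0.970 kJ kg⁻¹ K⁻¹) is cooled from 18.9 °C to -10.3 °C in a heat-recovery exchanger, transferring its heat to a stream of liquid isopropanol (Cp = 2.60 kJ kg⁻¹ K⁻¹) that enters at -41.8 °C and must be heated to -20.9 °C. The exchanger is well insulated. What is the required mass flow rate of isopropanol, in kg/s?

ṁ_c = 4.15 kg/s

Heat released by hot stream: Q = 7.96 × 0.970 × (18.9 − -10.3) = 225.46 kJ/s
Energy balance on cold side (adiabatic exchanger): Q = ṁ_c·Cp_c·(T_c,out − T_c,in)
ṁ_c = 225.46 / [2.60 × (-20.9 − -41.8)] = 4.149 kg/s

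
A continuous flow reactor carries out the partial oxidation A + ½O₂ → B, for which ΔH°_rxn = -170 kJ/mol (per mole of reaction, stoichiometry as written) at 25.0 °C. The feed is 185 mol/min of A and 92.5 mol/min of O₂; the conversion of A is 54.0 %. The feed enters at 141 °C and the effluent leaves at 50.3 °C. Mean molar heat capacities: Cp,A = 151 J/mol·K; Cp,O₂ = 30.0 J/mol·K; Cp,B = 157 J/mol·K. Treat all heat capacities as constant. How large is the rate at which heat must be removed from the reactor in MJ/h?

Q_out = 1190 MJ/h

Extent of reaction ξ = 0.540 × 185 = 99.9 mol/min
Reaction term: ξ·ΔH°_rxn = 99.9 × -170 = -16983 kJ/min
Sensible, feed 141→25 °C: -3562.4 kJ/min
Outlet flows (mol/min): A 85.1, O₂ 42.55, B 99.9
Sensible, products 25→50.3 °C: 754.22 kJ/min
Q = ΔH = -19791 kJ/min = -329.85 kW
Heat removed = 1187.5 MJ/h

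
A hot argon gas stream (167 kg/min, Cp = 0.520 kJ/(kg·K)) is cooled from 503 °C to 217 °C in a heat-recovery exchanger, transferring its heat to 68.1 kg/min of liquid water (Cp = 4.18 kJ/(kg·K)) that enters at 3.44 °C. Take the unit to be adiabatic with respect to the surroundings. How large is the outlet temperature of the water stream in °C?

Heat released by hot stream: Q = 167 × 0.520 × (503 − 217) = 24836 kJ/min
Energy balance on cold side (adiabatic exchanger): Q = ṁ_c·Cp_c·(T_c,out − T_c,in)
T_c,out = 3.44 + 24836/(68.1 × 4.18) = 90.689 °C

T_c,out = 90.7 °C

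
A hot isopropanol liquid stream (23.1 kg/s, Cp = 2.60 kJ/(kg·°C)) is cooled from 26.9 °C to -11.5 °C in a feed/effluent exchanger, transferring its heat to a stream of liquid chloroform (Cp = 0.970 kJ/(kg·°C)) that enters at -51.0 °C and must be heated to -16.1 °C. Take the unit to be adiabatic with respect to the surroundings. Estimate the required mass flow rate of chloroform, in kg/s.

Heat released by hot stream: Q = 23.1 × 2.60 × (26.9 − -11.5) = 2306.3 kJ/s
Energy balance on cold side (adiabatic exchanger): Q = ṁ_c·Cp_c·(T_c,out − T_c,in)
ṁ_c = 2306.3 / [0.970 × (-16.1 − -51.0)] = 68.127 kg/s

ṁ_c = 68.1 kg/s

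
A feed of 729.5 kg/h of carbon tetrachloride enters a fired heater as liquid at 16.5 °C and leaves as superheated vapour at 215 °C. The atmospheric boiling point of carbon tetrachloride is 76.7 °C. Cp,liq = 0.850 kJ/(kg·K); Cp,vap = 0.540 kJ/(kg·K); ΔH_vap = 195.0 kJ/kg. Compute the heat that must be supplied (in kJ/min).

Q = 3900 kJ/min

liquid 16.5→76.7 °C: 51.17 kJ/kg
vaporisation at 76.7 °C: 195 kJ/kg
vapour 76.7→215 °C: 74.682 kJ/kg
Δh = 51.17 + 195 + 74.682 = 320.85 kJ/kg
Q = ṁ·Δh = 729.5 kg/h × 320.85 kJ/kg = 234060 kJ/h
|Q| = 65.017 kW = 3901 kJ/min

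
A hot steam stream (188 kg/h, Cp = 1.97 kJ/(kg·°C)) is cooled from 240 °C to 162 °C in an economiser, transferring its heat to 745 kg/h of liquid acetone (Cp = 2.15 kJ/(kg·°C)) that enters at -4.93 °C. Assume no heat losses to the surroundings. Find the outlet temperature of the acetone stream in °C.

T_c,out = 13.1 °C

Heat released by hot stream: Q = 188 × 1.97 × (240 − 162) = 28888 kJ/h
Energy balance on cold side (adiabatic exchanger): Q = ṁ_c·Cp_c·(T_c,out − T_c,in)
T_c,out = -4.93 + 28888/(745 × 2.15) = 13.105 °C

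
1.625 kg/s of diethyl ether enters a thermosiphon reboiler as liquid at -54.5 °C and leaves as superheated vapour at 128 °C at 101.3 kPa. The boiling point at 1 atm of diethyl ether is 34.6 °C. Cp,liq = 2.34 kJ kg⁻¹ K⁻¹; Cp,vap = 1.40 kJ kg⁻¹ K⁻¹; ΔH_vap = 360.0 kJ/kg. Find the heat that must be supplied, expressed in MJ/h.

Q = 4090 MJ/h

liquid -54.5→34.6 °C: 208.49 kJ/kg
vaporisation at 34.6 °C: 360 kJ/kg
vapour 34.6→128 °C: 130.76 kJ/kg
Δh = 208.49 + 360 + 130.76 = 699.25 kJ/kg
Q = ṁ·Δh = 1.625 kg/s × 699.25 kJ/kg = 1136.3 kJ/s
|Q| = 1136.3 kW = 4090.6 MJ/h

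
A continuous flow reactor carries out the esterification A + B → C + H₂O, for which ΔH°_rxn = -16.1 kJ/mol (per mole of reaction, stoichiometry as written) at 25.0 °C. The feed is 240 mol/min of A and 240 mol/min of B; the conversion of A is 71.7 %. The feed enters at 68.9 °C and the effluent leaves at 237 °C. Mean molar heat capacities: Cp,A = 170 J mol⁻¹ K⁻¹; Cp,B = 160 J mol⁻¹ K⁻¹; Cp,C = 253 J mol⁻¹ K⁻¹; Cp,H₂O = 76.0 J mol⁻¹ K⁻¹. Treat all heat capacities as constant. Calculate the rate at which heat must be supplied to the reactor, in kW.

Q_in = 175 kW

Extent of reaction ξ = 0.717 × 240 = 172.08 mol/min
Reaction term: ξ·ΔH°_rxn = 172.08 × -16.1 = -2770.5 kJ/min
Sensible, feed 68.9→25 °C: -3476.9 kJ/min
Outlet flows (mol/min): A 67.92, B 67.92, C 172.08, H₂O 172.08
Sensible, products 25→237 °C: 16754 kJ/min
Q = ΔH = 10507 kJ/min = 175.11 kW
Heat supplied = 175.11 kW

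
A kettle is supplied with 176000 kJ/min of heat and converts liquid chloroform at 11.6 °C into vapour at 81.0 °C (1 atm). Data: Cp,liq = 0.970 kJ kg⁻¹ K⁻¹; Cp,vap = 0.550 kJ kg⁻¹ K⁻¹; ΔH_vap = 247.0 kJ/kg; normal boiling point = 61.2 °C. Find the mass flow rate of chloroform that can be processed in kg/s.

ṁ = 9.59 kg/s

Δh = 0.970×(61.2−11.6) + 247.0 + 0.550×(81.0−61.2) = 306 kJ/kg
Q = 176000 kJ/min = 2933.3 kJ/s = 2933.3 kJ/s
ṁ = Q/Δh = 2933.3 / 306 = 9.586 kg/s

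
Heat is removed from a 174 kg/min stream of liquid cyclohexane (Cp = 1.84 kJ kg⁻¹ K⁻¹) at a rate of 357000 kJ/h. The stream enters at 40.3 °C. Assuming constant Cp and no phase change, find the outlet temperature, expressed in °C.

T_out = 21.7 °C

Q = 357000 kJ/h = 5950 kJ/min
ΔT = Q/(ṁ·Cp) = 5950/(174×1.84) = 18.584 K
T_out = 40.3 − 18.584 = 21.716 °C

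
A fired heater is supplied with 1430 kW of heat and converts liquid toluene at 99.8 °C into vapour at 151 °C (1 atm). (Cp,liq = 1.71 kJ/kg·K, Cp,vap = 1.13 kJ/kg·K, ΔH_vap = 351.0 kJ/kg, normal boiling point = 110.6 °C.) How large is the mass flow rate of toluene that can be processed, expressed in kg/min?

ṁ = 207 kg/min

Δh = 1.71×(110.6−99.8) + 351.0 + 1.13×(151−110.6) = 415.12 kJ/kg
Q = 1430 kW = 1430 kJ/s = 85800 kJ/min
ṁ = Q/Δh = 85800 / 415.12 = 206.69 kg/min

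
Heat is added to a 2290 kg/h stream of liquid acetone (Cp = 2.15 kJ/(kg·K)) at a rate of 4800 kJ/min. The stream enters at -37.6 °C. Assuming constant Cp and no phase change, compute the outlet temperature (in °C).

Q = 4800 kJ/min = 288000 kJ/h
ΔT = Q/(ṁ·Cp) = 288000/(2290×2.15) = 58.495 K
T_out = -37.6 + 58.495 = 20.895 °C

T_out = 20.9 °C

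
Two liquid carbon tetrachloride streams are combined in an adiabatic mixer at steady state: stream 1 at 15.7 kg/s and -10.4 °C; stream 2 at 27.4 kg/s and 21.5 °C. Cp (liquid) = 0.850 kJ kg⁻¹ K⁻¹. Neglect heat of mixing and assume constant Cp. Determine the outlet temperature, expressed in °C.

Energy balance with Q = 0: Σ ṁᵢCp,ᵢ(T_out − Tᵢ) = 0
Σ ṁᵢCp,ᵢTᵢ = 15.7×0.850×-10.4 + 27.4×0.850×21.5 = 361.95
Σ ṁᵢCp,ᵢ = 15.7×0.850 + 27.4×0.850 = 36.635
T_out = 361.95 / 36.635 = 9.8798 °C

T_out = 9.88 °C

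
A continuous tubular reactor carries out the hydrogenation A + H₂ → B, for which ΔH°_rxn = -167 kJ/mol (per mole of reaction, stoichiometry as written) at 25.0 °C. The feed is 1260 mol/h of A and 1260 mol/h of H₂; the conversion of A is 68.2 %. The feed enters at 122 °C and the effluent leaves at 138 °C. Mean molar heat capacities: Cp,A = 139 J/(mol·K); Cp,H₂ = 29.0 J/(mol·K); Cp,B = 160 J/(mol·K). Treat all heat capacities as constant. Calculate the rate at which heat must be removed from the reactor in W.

Extent of reaction ξ = 0.682 × 1260 = 859.32 mol/h
Reaction term: ξ·ΔH°_rxn = 859.32 × -167 = -143510 kJ/h
Sensible, feed 122→25 °C: -20533 kJ/h
Outlet flows (mol/h): A 400.68, H₂ 400.68, B 859.32
Sensible, products 25→138 °C: 23143 kJ/h
Q = ΔH = -140900 kJ/h = -39.138 kW
Heat removed = 39138 W

Q_out = 39100 W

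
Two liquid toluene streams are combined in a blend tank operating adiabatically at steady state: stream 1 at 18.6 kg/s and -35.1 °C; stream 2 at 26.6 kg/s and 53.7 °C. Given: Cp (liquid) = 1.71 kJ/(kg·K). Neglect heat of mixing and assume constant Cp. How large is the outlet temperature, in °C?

Adiabatic, steady state ⇒ Σ ṁᵢCp,ᵢ(T_out − Tᵢ) = 0
T_out = Σ ṁᵢCp,ᵢTᵢ / Σ ṁᵢCp,ᵢ
      = 1326.2 / 77.292 = 17.158 °C

T_out = 17.2 °C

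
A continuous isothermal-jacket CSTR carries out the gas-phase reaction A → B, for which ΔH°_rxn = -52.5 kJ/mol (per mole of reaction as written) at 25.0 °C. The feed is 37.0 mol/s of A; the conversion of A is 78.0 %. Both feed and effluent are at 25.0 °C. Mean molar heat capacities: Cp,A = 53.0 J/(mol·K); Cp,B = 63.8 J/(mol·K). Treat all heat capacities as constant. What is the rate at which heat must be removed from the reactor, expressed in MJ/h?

Q_out = 5450 MJ/h

Extent of reaction ξ = 0.780 × 37.0 = 28.86 mol/s
Reaction term: ξ·ΔH°_rxn = 28.86 × -52.5 = -1515.1 kJ/s
Q = ΔH = -1515.1 kJ/s = -1515.1 kW
Heat removed = 5454.5 MJ/h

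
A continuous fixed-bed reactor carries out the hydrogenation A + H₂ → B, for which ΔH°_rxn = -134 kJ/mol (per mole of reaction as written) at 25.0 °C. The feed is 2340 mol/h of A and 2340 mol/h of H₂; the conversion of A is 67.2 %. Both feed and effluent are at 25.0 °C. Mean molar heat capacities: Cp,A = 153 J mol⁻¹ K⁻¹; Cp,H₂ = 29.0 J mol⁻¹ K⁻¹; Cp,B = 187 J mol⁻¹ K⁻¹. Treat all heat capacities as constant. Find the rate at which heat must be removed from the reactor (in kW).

Q_out = 58.5 kW

Extent of reaction ξ = 0.672 × 2340 = 1572.5 mol/h
Reaction term: ξ·ΔH°_rxn = 1572.5 × -134 = -210710 kJ/h
Q = ΔH = -210710 kJ/h = -58.531 kW
Heat removed = 58.531 kW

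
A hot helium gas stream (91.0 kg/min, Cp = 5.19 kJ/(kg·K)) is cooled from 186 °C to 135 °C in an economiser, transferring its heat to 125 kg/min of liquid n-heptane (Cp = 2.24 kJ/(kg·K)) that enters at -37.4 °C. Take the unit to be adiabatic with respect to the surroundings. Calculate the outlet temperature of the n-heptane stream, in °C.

T_c,out = 48.6 °C

Heat released by hot stream: Q = 91.0 × 5.19 × (186 − 135) = 24087 kJ/min
Energy balance on cold side (adiabatic exchanger): Q = ṁ_c·Cp_c·(T_c,out − T_c,in)
T_c,out = -37.4 + 24087/(125 × 2.24) = 48.624 °C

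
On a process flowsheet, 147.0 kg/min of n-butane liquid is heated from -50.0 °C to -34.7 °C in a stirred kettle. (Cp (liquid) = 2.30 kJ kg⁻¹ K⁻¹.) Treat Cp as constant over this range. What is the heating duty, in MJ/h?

Q = ṁ·Cp·ΔT = 147.0 × 2.30 × (-34.7 − -50.0) = 5172.9 kJ/min
Converting: 5172.9 / 60 s = 86.215 kW
Heating duty = 310.38 MJ/h

Q = 310 MJ/h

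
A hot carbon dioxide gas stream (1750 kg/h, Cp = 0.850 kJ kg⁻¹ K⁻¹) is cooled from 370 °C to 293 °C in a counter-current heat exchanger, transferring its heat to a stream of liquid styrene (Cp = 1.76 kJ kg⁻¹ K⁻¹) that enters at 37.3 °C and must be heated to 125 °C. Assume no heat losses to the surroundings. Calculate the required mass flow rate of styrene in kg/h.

ṁ_c = 742 kg/h

Heat released by hot stream: Q = 1750 × 0.850 × (370 − 293) = 114540 kJ/h
Energy balance on cold side (adiabatic exchanger): Q = ṁ_c·Cp_c·(T_c,out − T_c,in)
ṁ_c = 114540 / [1.76 × (125 − 37.3)] = 742.05 kg/h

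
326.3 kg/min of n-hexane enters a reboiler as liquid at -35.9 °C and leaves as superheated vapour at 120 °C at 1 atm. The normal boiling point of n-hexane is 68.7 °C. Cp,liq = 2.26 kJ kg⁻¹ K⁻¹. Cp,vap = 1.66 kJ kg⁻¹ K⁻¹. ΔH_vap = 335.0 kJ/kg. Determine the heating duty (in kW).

Q = 3570 kW

liquid -35.9→68.7 °C: 236.4 kJ/kg
vaporisation at 68.7 °C: 335 kJ/kg
vapour 68.7→120 °C: 85.158 kJ/kg
Δh = 236.4 + 335 + 85.158 = 656.55 kJ/kg
Q = ṁ·Δh = 326.3 kg/min × 656.55 kJ/kg = 214230 kJ/min
|Q| = 3570.6 kW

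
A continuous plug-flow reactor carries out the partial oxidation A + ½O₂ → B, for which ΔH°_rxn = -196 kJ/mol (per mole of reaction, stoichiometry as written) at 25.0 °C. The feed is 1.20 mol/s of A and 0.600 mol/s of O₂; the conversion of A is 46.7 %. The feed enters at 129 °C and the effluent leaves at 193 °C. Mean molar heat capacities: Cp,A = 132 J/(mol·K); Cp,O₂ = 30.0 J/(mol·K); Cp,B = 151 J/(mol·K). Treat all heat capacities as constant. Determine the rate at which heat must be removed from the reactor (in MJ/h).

Extent of reaction ξ = 0.467 × 1.20 = 0.5604 mol/s
Reaction term: ξ·ΔH°_rxn = 0.5604 × -196 = -109.84 kJ/s
Sensible, feed 129→25 °C: -18.346 kJ/s
Outlet flows (mol/s): A 0.6396, O₂ 0.3198, B 0.5604
Sensible, products 25→193 °C: 30.012 kJ/s
Q = ΔH = -98.172 kJ/s = -98.172 kW
Heat removed = 353.42 MJ/h

Q_out = 353 MJ/h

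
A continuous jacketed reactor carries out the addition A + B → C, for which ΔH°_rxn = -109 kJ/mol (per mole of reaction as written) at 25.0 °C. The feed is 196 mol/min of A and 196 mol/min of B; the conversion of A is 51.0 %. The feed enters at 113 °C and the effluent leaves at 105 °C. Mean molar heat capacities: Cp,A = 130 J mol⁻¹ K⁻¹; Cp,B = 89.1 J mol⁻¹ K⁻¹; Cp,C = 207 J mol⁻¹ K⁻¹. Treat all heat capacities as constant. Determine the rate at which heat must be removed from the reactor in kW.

Q_out = 189 kW

Extent of reaction ξ = 0.510 × 196 = 99.96 mol/min
Reaction term: ξ·ΔH°_rxn = 99.96 × -109 = -10896 kJ/min
Sensible, feed 113→25 °C: -3779 kJ/min
Outlet flows (mol/min): A 96.04, B 96.04, C 99.96
Sensible, products 25→105 °C: 3338.7 kJ/min
Q = ΔH = -11336 kJ/min = -188.93 kW
Heat removed = 188.93 kW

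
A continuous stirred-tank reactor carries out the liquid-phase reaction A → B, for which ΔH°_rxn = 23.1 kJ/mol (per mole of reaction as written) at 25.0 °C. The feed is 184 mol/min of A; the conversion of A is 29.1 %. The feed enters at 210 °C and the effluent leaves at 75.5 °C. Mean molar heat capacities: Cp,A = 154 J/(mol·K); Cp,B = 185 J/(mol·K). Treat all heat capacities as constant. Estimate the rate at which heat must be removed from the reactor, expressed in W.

Extent of reaction ξ = 0.291 × 184 = 53.544 mol/min
Reaction term: ξ·ΔH°_rxn = 53.544 × 23.1 = 1236.9 kJ/min
Sensible, feed 210→25 °C: -5242.2 kJ/min
Outlet flows (mol/min): A 130.46, B 53.544
Sensible, products 25→75.5 °C: 1514.8 kJ/min
Q = ΔH = -2490.5 kJ/min = -41.508 kW
Heat removed = 41508 W

Q_out = 41500 W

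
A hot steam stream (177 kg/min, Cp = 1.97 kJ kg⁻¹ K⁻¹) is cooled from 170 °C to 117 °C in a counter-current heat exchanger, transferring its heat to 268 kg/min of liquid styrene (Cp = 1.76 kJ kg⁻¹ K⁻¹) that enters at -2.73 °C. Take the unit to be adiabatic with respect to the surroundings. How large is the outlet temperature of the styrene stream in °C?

T_c,out = 36.5 °C

Heat released by hot stream: Q = 177 × 1.97 × (170 − 117) = 18481 kJ/min
Energy balance on cold side (adiabatic exchanger): Q = ṁ_c·Cp_c·(T_c,out − T_c,in)
T_c,out = -2.73 + 18481/(268 × 1.76) = 36.45 °C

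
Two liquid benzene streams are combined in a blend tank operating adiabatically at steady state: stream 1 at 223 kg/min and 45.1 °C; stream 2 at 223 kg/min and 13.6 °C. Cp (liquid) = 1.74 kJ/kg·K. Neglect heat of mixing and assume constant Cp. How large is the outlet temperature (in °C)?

T_out = 29.4 °C

Energy balance with Q = 0: Σ ṁᵢCp,ᵢ(T_out − Tᵢ) = 0
Σ ṁᵢCp,ᵢTᵢ = 223×1.74×45.1 + 223×1.74×13.6 = 22777
Σ ṁᵢCp,ᵢ = 223×1.74 + 223×1.74 = 776.04
T_out = 22777 / 776.04 = 29.35 °C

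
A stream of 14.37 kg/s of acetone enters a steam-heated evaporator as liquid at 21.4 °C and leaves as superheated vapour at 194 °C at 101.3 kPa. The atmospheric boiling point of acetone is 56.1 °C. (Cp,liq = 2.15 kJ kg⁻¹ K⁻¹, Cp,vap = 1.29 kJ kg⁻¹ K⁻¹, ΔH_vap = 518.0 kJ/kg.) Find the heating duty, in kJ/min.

liquid 21.4→56.1 °C: 74.605 kJ/kg
vaporisation at 56.1 °C: 518 kJ/kg
vapour 56.1→194 °C: 177.89 kJ/kg
Δh = 74.605 + 518 + 177.89 = 770.5 kJ/kg
Q = ṁ·Δh = 14.37 kg/s × 770.5 kJ/kg = 11072 kJ/s
|Q| = 11072 kW = 664320 kJ/min

Q = 664000 kJ/min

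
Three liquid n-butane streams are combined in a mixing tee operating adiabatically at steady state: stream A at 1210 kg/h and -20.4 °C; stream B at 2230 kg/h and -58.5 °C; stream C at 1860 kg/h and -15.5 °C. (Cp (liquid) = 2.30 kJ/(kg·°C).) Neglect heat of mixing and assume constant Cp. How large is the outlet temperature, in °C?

T_out = -34.7 °C

Energy balance with Q = 0: Σ ṁᵢCp,ᵢ(T_out − Tᵢ) = 0
Σ ṁᵢCp,ᵢTᵢ = 1210×2.30×-20.4 + 2230×2.30×-58.5 + 1860×2.30×-15.5 = -423130
Σ ṁᵢCp,ᵢ = 1210×2.30 + 2230×2.30 + 1860×2.30 = 12190
T_out = -423130 / 12190 = -34.711 °C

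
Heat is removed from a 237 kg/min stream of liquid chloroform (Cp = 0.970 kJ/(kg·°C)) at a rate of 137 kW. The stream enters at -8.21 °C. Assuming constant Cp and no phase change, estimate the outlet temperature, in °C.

T_out = -44.0 °C

Q = 137 kW = 8220 kJ/min
ΔT = Q/(ṁ·Cp) = 8220/(237×0.970) = 35.756 K
T_out = -8.21 − 35.756 = -43.966 °C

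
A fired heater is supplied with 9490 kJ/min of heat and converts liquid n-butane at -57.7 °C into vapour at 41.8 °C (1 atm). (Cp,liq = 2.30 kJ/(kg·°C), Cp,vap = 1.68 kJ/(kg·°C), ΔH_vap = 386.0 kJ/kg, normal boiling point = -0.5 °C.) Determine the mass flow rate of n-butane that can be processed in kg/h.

Δh = 2.30×(-0.5−-57.7) + 386.0 + 1.68×(41.8−-0.5) = 588.62 kJ/kg
Q = 9490 kJ/min = 158.17 kJ/s = 569400 kJ/h
ṁ = Q/Δh = 569400 / 588.62 = 967.34 kg/h

ṁ = 967 kg/h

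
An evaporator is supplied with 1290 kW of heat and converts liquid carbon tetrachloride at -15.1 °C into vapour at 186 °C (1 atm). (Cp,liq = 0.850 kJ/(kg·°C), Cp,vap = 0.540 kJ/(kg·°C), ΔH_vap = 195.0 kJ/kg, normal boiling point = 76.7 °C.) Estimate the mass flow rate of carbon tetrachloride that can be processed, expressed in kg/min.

Δh = 0.850×(76.7−-15.1) + 195.0 + 0.540×(186−76.7) = 332.05 kJ/kg
Q = 1290 kW = 1290 kJ/s = 77400 kJ/min
ṁ = Q/Δh = 77400 / 332.05 = 233.1 kg/min

ṁ = 233 kg/min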